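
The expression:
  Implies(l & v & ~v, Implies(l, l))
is always true.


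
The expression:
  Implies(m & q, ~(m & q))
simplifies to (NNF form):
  ~m | ~q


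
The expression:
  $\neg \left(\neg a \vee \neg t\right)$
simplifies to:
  $a \wedge t$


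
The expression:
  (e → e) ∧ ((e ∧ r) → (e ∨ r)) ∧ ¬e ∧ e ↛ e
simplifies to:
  False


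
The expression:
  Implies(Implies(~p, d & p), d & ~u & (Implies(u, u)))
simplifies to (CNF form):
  (d | ~p) & (~p | ~u)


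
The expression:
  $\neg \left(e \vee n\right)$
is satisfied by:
  {n: False, e: False}


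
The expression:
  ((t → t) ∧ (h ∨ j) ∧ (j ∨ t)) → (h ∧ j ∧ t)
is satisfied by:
  {h: False, j: False, t: False}
  {t: True, h: False, j: False}
  {h: True, t: False, j: False}
  {j: True, t: True, h: True}


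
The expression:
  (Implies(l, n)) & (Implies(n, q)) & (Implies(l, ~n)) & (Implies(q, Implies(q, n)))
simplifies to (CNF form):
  ~l & (n | ~q) & (q | ~n)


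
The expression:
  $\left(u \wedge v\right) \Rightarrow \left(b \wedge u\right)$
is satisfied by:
  {b: True, u: False, v: False}
  {u: False, v: False, b: False}
  {b: True, v: True, u: False}
  {v: True, u: False, b: False}
  {b: True, u: True, v: False}
  {u: True, b: False, v: False}
  {b: True, v: True, u: True}


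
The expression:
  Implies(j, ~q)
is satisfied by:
  {q: False, j: False}
  {j: True, q: False}
  {q: True, j: False}


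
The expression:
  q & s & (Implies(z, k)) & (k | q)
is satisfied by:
  {k: True, s: True, q: True, z: False}
  {s: True, q: True, k: False, z: False}
  {k: True, z: True, s: True, q: True}


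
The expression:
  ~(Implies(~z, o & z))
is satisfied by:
  {z: False}


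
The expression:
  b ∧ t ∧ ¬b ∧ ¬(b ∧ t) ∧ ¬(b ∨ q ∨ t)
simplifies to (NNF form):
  False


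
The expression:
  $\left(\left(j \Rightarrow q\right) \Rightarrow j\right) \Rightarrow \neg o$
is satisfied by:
  {o: False, j: False}
  {j: True, o: False}
  {o: True, j: False}


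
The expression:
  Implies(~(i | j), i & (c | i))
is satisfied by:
  {i: True, j: True}
  {i: True, j: False}
  {j: True, i: False}


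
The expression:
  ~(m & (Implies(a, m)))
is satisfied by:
  {m: False}


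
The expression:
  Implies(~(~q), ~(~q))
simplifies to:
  True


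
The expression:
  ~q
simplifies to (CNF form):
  ~q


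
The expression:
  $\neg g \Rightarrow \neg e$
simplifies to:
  $g \vee \neg e$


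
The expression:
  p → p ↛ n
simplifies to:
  ¬n ∨ ¬p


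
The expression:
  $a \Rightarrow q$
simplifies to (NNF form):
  $q \vee \neg a$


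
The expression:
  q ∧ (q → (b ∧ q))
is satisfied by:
  {b: True, q: True}


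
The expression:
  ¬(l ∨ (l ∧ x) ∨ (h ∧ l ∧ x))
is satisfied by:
  {l: False}


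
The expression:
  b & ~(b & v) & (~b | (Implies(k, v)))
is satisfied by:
  {b: True, v: False, k: False}


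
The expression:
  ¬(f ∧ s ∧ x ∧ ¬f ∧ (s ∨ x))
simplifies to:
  True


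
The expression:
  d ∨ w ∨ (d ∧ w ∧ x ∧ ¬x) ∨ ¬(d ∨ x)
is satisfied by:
  {d: True, w: True, x: False}
  {d: True, x: False, w: False}
  {w: True, x: False, d: False}
  {w: False, x: False, d: False}
  {d: True, w: True, x: True}
  {d: True, x: True, w: False}
  {w: True, x: True, d: False}


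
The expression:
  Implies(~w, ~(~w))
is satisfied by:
  {w: True}


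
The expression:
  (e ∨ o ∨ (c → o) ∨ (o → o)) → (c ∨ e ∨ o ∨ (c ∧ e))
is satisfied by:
  {c: True, o: True, e: True}
  {c: True, o: True, e: False}
  {c: True, e: True, o: False}
  {c: True, e: False, o: False}
  {o: True, e: True, c: False}
  {o: True, e: False, c: False}
  {e: True, o: False, c: False}


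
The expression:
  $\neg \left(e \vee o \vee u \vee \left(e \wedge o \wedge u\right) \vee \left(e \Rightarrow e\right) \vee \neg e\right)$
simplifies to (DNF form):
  $\text{False}$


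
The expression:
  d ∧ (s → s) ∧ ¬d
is never true.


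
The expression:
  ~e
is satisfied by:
  {e: False}


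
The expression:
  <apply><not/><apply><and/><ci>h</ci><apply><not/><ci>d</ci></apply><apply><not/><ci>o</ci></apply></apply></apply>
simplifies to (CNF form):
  <apply><or/><ci>d</ci><ci>o</ci><apply><not/><ci>h</ci></apply></apply>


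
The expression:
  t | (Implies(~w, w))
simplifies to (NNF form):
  t | w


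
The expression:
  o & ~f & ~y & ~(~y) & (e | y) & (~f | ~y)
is never true.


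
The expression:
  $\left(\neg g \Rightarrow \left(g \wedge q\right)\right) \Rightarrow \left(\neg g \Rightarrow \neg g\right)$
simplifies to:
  $\text{True}$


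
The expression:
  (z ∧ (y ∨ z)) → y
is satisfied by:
  {y: True, z: False}
  {z: False, y: False}
  {z: True, y: True}


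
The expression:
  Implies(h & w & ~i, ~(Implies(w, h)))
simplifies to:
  i | ~h | ~w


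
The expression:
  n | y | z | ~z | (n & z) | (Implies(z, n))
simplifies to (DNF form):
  True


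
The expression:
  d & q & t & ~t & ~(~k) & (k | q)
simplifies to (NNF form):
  False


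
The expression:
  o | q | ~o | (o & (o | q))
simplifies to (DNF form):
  True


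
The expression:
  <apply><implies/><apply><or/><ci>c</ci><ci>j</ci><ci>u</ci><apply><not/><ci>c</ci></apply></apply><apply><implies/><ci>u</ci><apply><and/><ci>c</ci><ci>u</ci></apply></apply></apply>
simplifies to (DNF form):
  <apply><or/><ci>c</ci><apply><not/><ci>u</ci></apply></apply>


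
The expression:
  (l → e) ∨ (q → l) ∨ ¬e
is always true.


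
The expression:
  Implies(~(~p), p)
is always true.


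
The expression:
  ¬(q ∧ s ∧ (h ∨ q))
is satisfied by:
  {s: False, q: False}
  {q: True, s: False}
  {s: True, q: False}


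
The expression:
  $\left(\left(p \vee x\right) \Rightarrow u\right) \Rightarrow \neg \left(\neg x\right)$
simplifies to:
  $x \vee \left(p \wedge \neg u\right)$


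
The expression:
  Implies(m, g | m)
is always true.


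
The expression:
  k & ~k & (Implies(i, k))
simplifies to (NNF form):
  False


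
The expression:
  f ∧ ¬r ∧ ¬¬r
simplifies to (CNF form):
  False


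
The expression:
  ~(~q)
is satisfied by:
  {q: True}


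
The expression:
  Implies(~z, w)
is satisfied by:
  {z: True, w: True}
  {z: True, w: False}
  {w: True, z: False}


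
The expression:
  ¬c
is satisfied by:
  {c: False}


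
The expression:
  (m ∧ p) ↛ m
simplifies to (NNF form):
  False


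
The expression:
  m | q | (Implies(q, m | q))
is always true.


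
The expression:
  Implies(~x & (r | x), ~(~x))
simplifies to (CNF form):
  x | ~r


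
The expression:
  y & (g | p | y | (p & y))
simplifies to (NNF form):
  y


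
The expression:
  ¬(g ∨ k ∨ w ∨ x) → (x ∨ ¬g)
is always true.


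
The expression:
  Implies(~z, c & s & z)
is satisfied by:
  {z: True}


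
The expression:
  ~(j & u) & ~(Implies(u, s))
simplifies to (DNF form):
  u & ~j & ~s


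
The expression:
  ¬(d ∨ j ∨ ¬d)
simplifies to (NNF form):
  False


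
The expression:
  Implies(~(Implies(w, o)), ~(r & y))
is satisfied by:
  {o: True, w: False, y: False, r: False}
  {r: False, w: False, o: False, y: False}
  {r: True, o: True, w: False, y: False}
  {r: True, w: False, o: False, y: False}
  {y: True, o: True, r: False, w: False}
  {y: True, r: False, w: False, o: False}
  {y: True, r: True, o: True, w: False}
  {y: True, r: True, w: False, o: False}
  {o: True, w: True, y: False, r: False}
  {w: True, y: False, o: False, r: False}
  {r: True, w: True, o: True, y: False}
  {r: True, w: True, y: False, o: False}
  {o: True, w: True, y: True, r: False}
  {w: True, y: True, r: False, o: False}
  {r: True, w: True, y: True, o: True}


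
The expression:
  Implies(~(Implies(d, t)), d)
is always true.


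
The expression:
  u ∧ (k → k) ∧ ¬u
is never true.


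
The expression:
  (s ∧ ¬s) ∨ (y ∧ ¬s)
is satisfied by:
  {y: True, s: False}


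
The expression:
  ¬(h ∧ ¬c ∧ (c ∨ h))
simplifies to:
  c ∨ ¬h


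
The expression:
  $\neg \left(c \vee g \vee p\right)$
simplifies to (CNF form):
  $\neg c \wedge \neg g \wedge \neg p$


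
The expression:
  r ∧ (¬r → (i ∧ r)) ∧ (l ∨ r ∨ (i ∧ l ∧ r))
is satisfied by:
  {r: True}


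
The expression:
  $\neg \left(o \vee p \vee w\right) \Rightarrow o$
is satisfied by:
  {p: True, o: True, w: True}
  {p: True, o: True, w: False}
  {p: True, w: True, o: False}
  {p: True, w: False, o: False}
  {o: True, w: True, p: False}
  {o: True, w: False, p: False}
  {w: True, o: False, p: False}


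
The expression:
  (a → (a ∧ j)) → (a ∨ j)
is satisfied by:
  {a: True, j: True}
  {a: True, j: False}
  {j: True, a: False}


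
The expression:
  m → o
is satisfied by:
  {o: True, m: False}
  {m: False, o: False}
  {m: True, o: True}


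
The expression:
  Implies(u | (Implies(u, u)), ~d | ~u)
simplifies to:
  ~d | ~u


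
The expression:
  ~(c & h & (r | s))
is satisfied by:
  {s: False, h: False, c: False, r: False}
  {r: True, s: False, h: False, c: False}
  {s: True, r: False, h: False, c: False}
  {r: True, s: True, h: False, c: False}
  {c: True, r: False, s: False, h: False}
  {r: True, c: True, s: False, h: False}
  {c: True, s: True, r: False, h: False}
  {r: True, c: True, s: True, h: False}
  {h: True, c: False, s: False, r: False}
  {h: True, r: True, c: False, s: False}
  {h: True, s: True, c: False, r: False}
  {r: True, h: True, s: True, c: False}
  {h: True, c: True, r: False, s: False}


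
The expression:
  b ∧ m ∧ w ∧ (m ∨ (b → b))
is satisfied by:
  {m: True, w: True, b: True}


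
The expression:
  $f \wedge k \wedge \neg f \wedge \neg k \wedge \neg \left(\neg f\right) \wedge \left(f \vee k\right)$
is never true.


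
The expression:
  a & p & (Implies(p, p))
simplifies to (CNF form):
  a & p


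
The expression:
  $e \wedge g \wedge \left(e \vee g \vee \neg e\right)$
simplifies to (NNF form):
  $e \wedge g$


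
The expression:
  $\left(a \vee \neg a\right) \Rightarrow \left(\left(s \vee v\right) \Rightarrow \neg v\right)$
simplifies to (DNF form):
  $\neg v$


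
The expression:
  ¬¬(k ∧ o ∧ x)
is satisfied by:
  {x: True, o: True, k: True}


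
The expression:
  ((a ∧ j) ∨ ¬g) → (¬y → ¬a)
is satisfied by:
  {y: True, g: True, a: False, j: False}
  {y: True, g: False, a: False, j: False}
  {j: True, y: True, g: True, a: False}
  {j: True, y: True, g: False, a: False}
  {g: True, j: False, a: False, y: False}
  {g: False, j: False, a: False, y: False}
  {j: True, g: True, a: False, y: False}
  {j: True, g: False, a: False, y: False}
  {y: True, a: True, g: True, j: False}
  {y: True, a: True, g: False, j: False}
  {j: True, y: True, a: True, g: True}
  {j: True, y: True, a: True, g: False}
  {a: True, g: True, j: False, y: False}


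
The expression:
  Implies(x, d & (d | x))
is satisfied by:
  {d: True, x: False}
  {x: False, d: False}
  {x: True, d: True}


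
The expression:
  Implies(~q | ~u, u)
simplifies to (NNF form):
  u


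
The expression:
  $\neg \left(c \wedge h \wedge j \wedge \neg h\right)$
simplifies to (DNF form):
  $\text{True}$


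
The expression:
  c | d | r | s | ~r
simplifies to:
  True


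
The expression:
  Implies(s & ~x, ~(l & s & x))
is always true.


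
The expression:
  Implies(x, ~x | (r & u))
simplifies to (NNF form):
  ~x | (r & u)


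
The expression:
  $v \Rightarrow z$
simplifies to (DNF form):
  $z \vee \neg v$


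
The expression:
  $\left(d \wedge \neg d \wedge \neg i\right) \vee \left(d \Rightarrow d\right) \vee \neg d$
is always true.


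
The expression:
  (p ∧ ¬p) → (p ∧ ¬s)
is always true.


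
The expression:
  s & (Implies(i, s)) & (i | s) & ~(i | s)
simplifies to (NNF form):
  False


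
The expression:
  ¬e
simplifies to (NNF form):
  ¬e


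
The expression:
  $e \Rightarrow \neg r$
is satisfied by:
  {e: False, r: False}
  {r: True, e: False}
  {e: True, r: False}


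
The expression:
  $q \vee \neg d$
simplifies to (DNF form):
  $q \vee \neg d$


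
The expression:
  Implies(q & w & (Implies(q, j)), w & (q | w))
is always true.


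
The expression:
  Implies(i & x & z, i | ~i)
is always true.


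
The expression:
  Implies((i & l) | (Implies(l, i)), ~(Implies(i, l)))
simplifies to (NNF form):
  (i & ~l) | (l & ~i)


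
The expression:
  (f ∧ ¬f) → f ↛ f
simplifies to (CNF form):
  True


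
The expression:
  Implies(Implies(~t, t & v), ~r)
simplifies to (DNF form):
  ~r | ~t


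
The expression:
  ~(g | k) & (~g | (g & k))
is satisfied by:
  {g: False, k: False}


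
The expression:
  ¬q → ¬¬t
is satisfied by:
  {t: True, q: True}
  {t: True, q: False}
  {q: True, t: False}


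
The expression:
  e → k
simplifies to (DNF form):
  k ∨ ¬e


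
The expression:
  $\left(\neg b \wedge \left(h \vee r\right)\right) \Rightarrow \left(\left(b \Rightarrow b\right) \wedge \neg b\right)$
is always true.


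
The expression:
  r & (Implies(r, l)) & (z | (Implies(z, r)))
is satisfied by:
  {r: True, l: True}


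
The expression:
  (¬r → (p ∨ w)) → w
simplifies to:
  w ∨ (¬p ∧ ¬r)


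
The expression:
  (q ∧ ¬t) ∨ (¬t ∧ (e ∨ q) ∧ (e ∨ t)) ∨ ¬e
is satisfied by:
  {e: False, t: False}
  {t: True, e: False}
  {e: True, t: False}


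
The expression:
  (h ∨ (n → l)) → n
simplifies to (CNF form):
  n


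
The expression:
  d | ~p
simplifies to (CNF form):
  d | ~p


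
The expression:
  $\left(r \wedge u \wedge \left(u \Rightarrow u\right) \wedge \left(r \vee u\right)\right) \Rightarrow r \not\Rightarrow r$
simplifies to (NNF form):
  $\neg r \vee \neg u$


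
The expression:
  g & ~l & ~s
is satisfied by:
  {g: True, l: False, s: False}


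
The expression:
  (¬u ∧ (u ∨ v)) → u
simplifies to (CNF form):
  u ∨ ¬v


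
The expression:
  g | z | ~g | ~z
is always true.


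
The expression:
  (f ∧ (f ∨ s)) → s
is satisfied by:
  {s: True, f: False}
  {f: False, s: False}
  {f: True, s: True}


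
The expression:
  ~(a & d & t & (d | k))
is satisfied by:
  {t: False, d: False, a: False}
  {a: True, t: False, d: False}
  {d: True, t: False, a: False}
  {a: True, d: True, t: False}
  {t: True, a: False, d: False}
  {a: True, t: True, d: False}
  {d: True, t: True, a: False}


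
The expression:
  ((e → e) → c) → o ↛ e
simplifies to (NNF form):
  (o ∧ ¬e) ∨ ¬c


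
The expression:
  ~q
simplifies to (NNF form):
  ~q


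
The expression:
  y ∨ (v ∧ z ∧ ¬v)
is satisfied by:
  {y: True}


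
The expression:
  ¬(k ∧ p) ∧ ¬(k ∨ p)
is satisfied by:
  {p: False, k: False}


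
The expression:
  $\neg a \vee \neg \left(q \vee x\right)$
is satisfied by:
  {x: False, a: False, q: False}
  {q: True, x: False, a: False}
  {x: True, q: False, a: False}
  {q: True, x: True, a: False}
  {a: True, q: False, x: False}


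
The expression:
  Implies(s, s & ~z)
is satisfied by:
  {s: False, z: False}
  {z: True, s: False}
  {s: True, z: False}


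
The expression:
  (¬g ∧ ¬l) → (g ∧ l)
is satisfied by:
  {l: True, g: True}
  {l: True, g: False}
  {g: True, l: False}


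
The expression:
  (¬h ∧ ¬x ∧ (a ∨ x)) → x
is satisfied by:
  {x: True, h: True, a: False}
  {x: True, h: False, a: False}
  {h: True, x: False, a: False}
  {x: False, h: False, a: False}
  {x: True, a: True, h: True}
  {x: True, a: True, h: False}
  {a: True, h: True, x: False}


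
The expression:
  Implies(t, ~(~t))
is always true.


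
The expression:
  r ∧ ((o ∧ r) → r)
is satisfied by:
  {r: True}


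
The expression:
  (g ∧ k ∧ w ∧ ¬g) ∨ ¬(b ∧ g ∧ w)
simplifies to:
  ¬b ∨ ¬g ∨ ¬w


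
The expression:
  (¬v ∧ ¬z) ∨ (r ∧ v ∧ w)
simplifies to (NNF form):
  (r ∨ ¬v) ∧ (v ∨ ¬z) ∧ (w ∨ ¬v)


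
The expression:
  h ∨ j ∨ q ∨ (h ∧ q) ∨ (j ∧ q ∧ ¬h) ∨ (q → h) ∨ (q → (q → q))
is always true.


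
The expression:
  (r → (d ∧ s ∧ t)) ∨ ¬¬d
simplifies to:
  d ∨ ¬r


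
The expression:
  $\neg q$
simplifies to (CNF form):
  $\neg q$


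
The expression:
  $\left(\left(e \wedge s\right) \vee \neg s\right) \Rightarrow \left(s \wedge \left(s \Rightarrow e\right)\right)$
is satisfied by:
  {s: True}


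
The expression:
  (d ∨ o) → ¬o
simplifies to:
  ¬o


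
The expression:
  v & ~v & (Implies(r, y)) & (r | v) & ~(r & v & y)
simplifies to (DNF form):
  False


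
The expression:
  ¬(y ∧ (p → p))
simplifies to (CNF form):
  ¬y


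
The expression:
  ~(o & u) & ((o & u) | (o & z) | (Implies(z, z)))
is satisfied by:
  {u: False, o: False}
  {o: True, u: False}
  {u: True, o: False}


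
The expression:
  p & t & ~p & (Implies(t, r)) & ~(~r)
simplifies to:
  False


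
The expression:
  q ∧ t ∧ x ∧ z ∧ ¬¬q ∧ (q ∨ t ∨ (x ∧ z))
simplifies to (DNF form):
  q ∧ t ∧ x ∧ z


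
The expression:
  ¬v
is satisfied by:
  {v: False}


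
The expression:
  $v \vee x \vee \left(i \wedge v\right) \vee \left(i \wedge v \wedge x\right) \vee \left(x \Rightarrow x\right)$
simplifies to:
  $\text{True}$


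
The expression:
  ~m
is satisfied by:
  {m: False}


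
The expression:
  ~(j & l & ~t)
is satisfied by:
  {t: True, l: False, j: False}
  {l: False, j: False, t: False}
  {j: True, t: True, l: False}
  {j: True, l: False, t: False}
  {t: True, l: True, j: False}
  {l: True, t: False, j: False}
  {j: True, l: True, t: True}


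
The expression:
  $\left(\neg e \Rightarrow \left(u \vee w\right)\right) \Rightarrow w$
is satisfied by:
  {w: True, e: False, u: False}
  {w: True, u: True, e: False}
  {w: True, e: True, u: False}
  {w: True, u: True, e: True}
  {u: False, e: False, w: False}


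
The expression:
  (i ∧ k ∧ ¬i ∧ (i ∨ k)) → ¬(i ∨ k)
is always true.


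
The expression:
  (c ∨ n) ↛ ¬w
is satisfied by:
  {w: True, n: True, c: True}
  {w: True, n: True, c: False}
  {w: True, c: True, n: False}


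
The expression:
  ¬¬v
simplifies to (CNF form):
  v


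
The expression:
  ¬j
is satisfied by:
  {j: False}


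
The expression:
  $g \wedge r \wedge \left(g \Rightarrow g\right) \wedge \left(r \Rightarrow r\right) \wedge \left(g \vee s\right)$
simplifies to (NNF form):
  $g \wedge r$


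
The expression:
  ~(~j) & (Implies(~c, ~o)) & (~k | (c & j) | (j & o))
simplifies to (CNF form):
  j & (c | ~k) & (c | ~o)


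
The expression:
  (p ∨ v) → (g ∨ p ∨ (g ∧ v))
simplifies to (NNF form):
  g ∨ p ∨ ¬v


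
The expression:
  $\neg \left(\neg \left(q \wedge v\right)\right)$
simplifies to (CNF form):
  $q \wedge v$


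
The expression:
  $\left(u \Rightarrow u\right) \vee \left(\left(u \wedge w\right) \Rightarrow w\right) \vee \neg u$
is always true.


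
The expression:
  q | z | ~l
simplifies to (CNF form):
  q | z | ~l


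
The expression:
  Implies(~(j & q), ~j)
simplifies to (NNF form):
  q | ~j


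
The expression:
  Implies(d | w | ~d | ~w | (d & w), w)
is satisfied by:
  {w: True}


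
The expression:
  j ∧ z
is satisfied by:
  {z: True, j: True}


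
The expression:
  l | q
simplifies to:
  l | q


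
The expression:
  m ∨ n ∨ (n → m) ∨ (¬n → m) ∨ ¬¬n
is always true.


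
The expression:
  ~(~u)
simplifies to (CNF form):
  u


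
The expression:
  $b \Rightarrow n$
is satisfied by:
  {n: True, b: False}
  {b: False, n: False}
  {b: True, n: True}


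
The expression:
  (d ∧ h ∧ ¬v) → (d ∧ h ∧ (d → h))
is always true.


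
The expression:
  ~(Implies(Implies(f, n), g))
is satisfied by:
  {n: True, g: False, f: False}
  {g: False, f: False, n: False}
  {f: True, n: True, g: False}


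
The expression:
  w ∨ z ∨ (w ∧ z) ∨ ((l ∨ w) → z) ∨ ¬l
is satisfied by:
  {z: True, w: True, l: False}
  {z: True, l: False, w: False}
  {w: True, l: False, z: False}
  {w: False, l: False, z: False}
  {z: True, w: True, l: True}
  {z: True, l: True, w: False}
  {w: True, l: True, z: False}


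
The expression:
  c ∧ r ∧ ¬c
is never true.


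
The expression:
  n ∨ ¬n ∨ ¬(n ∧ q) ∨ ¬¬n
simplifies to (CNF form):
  True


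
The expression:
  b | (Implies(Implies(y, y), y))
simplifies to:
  b | y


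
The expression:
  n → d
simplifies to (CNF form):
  d ∨ ¬n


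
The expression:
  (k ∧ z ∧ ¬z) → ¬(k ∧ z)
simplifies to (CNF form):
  True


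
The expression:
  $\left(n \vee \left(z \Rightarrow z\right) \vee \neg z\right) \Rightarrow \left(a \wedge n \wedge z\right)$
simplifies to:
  $a \wedge n \wedge z$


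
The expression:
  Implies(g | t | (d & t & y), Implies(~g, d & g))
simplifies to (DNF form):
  g | ~t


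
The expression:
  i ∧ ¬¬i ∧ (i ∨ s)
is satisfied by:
  {i: True}


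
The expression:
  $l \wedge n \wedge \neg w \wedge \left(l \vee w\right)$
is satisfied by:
  {n: True, l: True, w: False}


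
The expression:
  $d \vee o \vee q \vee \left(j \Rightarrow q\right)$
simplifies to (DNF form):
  $d \vee o \vee q \vee \neg j$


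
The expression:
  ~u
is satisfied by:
  {u: False}


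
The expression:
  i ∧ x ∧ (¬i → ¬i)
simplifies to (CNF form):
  i ∧ x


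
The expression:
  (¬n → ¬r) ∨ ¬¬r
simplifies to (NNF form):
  True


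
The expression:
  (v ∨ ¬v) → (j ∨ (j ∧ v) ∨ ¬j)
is always true.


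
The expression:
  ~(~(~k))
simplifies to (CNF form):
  ~k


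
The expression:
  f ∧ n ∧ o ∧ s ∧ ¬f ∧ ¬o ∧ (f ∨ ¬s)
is never true.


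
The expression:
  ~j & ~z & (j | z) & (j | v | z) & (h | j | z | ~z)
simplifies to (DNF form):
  False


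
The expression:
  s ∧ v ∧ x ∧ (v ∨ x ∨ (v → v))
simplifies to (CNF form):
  s ∧ v ∧ x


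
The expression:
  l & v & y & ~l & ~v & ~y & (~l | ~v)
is never true.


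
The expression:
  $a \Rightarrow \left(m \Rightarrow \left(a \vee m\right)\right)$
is always true.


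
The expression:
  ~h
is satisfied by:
  {h: False}


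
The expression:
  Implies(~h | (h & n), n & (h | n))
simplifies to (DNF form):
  h | n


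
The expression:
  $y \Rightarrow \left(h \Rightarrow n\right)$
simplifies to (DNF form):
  $n \vee \neg h \vee \neg y$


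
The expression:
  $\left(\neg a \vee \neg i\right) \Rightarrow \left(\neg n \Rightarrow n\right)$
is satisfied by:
  {i: True, n: True, a: True}
  {i: True, n: True, a: False}
  {n: True, a: True, i: False}
  {n: True, a: False, i: False}
  {i: True, a: True, n: False}


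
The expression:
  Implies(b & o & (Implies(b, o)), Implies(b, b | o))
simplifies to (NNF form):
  True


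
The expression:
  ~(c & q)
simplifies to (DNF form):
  ~c | ~q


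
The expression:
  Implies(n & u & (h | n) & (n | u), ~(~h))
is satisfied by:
  {h: True, u: False, n: False}
  {u: False, n: False, h: False}
  {n: True, h: True, u: False}
  {n: True, u: False, h: False}
  {h: True, u: True, n: False}
  {u: True, h: False, n: False}
  {n: True, u: True, h: True}


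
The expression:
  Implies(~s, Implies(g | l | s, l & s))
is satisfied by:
  {s: True, l: False, g: False}
  {s: True, g: True, l: False}
  {s: True, l: True, g: False}
  {s: True, g: True, l: True}
  {g: False, l: False, s: False}


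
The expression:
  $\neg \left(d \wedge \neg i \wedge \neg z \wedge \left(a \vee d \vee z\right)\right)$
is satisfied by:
  {i: True, z: True, d: False}
  {i: True, z: False, d: False}
  {z: True, i: False, d: False}
  {i: False, z: False, d: False}
  {i: True, d: True, z: True}
  {i: True, d: True, z: False}
  {d: True, z: True, i: False}


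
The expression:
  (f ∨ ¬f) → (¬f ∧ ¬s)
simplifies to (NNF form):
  ¬f ∧ ¬s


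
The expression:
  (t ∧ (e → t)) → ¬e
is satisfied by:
  {e: False, t: False}
  {t: True, e: False}
  {e: True, t: False}


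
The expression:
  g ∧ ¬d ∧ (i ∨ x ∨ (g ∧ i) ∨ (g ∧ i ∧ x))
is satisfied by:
  {i: True, x: True, g: True, d: False}
  {i: True, g: True, d: False, x: False}
  {x: True, g: True, d: False, i: False}


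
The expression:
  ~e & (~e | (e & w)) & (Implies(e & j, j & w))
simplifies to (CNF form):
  ~e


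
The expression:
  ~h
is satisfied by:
  {h: False}


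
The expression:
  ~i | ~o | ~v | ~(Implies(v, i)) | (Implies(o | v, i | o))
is always true.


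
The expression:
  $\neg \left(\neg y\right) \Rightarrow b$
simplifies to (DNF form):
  $b \vee \neg y$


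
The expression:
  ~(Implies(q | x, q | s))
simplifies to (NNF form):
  x & ~q & ~s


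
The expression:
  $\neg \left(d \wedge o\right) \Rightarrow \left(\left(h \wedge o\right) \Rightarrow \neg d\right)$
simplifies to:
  $\text{True}$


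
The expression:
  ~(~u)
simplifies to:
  u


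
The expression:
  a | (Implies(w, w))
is always true.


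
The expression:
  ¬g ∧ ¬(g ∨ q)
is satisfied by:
  {q: False, g: False}


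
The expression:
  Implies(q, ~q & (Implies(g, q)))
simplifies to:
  ~q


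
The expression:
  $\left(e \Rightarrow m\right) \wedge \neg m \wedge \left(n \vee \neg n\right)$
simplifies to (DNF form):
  $\neg e \wedge \neg m$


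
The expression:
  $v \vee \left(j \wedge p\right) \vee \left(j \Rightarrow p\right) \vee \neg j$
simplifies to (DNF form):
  $p \vee v \vee \neg j$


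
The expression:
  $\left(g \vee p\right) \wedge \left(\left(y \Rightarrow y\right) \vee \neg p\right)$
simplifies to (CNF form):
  $g \vee p$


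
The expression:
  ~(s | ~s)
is never true.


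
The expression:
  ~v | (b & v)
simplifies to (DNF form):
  b | ~v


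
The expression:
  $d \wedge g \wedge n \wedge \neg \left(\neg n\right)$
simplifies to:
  $d \wedge g \wedge n$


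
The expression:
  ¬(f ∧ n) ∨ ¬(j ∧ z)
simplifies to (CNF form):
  ¬f ∨ ¬j ∨ ¬n ∨ ¬z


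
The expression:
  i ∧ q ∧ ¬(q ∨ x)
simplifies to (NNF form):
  False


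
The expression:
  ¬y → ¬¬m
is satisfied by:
  {y: True, m: True}
  {y: True, m: False}
  {m: True, y: False}


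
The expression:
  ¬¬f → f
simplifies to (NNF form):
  True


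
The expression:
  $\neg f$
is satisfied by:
  {f: False}


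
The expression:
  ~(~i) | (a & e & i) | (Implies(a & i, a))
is always true.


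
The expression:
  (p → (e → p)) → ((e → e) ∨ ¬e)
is always true.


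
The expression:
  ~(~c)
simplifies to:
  c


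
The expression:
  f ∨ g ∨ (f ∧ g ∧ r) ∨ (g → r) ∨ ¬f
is always true.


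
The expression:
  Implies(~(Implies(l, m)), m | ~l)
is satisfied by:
  {m: True, l: False}
  {l: False, m: False}
  {l: True, m: True}


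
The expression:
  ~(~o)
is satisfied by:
  {o: True}


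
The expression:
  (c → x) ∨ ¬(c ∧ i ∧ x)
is always true.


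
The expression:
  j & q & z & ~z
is never true.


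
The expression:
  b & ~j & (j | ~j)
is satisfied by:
  {b: True, j: False}


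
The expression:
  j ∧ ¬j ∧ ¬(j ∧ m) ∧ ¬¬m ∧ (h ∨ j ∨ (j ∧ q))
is never true.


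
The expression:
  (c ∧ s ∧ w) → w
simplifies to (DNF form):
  True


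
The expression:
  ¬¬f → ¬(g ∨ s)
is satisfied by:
  {s: False, f: False, g: False}
  {g: True, s: False, f: False}
  {s: True, g: False, f: False}
  {g: True, s: True, f: False}
  {f: True, g: False, s: False}


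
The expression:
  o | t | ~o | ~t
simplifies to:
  True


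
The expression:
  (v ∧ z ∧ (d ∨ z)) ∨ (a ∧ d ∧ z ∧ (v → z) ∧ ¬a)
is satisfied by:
  {z: True, v: True}


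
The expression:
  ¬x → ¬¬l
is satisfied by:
  {x: True, l: True}
  {x: True, l: False}
  {l: True, x: False}


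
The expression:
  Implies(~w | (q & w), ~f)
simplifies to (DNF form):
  ~f | (w & ~q)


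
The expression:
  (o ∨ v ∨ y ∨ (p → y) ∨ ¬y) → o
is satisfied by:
  {o: True}


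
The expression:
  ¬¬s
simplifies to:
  s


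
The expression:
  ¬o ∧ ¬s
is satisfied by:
  {o: False, s: False}


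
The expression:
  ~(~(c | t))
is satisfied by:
  {t: True, c: True}
  {t: True, c: False}
  {c: True, t: False}


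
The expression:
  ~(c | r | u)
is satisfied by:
  {u: False, r: False, c: False}


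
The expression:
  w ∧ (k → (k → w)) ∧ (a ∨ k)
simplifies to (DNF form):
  (a ∧ w) ∨ (k ∧ w)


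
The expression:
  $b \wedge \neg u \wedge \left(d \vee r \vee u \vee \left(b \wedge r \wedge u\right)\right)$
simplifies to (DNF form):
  $\left(b \wedge d \wedge \neg u\right) \vee \left(b \wedge r \wedge \neg u\right)$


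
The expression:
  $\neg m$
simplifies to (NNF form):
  $\neg m$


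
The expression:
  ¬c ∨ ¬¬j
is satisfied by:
  {j: True, c: False}
  {c: False, j: False}
  {c: True, j: True}


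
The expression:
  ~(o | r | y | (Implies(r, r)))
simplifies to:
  False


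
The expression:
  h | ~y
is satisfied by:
  {h: True, y: False}
  {y: False, h: False}
  {y: True, h: True}


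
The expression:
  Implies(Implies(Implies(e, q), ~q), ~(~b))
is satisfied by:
  {b: True, q: True}
  {b: True, q: False}
  {q: True, b: False}


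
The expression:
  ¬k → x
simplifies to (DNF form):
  k ∨ x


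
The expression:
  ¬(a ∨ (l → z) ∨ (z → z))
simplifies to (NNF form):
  False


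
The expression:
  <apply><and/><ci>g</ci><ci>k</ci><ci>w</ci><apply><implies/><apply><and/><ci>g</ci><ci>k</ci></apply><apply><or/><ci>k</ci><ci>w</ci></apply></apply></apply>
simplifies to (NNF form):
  <apply><and/><ci>g</ci><ci>k</ci><ci>w</ci></apply>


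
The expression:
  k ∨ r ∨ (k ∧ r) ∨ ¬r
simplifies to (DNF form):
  True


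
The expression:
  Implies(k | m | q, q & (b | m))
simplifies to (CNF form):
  (q | ~k) & (q | ~m) & (q | ~q) & (b | m | ~k) & (b | m | ~m) & (b | m | ~q) & (b | q | ~k) & (b | q | ~m) & (b | q | ~q) & (m | q | ~k) & (m | q | ~m) & (m | q | ~q)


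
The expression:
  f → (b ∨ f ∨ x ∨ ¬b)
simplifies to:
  True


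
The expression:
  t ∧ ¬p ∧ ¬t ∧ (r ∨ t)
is never true.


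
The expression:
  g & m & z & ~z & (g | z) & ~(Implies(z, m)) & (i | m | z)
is never true.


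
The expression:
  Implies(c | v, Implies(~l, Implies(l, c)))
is always true.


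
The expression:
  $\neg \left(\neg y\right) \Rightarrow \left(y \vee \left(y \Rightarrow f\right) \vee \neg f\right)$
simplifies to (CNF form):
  $\text{True}$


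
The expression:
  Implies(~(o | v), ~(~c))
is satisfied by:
  {c: True, o: True, v: True}
  {c: True, o: True, v: False}
  {c: True, v: True, o: False}
  {c: True, v: False, o: False}
  {o: True, v: True, c: False}
  {o: True, v: False, c: False}
  {v: True, o: False, c: False}


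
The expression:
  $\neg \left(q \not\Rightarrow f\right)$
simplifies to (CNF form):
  $f \vee \neg q$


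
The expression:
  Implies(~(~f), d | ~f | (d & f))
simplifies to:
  d | ~f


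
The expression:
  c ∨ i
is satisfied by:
  {i: True, c: True}
  {i: True, c: False}
  {c: True, i: False}


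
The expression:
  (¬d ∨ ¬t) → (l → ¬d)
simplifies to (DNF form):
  t ∨ ¬d ∨ ¬l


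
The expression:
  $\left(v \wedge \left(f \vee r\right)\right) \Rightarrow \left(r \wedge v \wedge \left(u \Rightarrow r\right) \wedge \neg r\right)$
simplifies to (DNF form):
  $\left(\neg f \wedge \neg r\right) \vee \neg v$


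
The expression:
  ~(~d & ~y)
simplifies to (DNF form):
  d | y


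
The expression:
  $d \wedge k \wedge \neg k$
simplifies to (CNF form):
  $\text{False}$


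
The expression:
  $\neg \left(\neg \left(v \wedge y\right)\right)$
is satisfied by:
  {y: True, v: True}


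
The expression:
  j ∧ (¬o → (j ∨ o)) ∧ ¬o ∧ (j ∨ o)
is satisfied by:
  {j: True, o: False}


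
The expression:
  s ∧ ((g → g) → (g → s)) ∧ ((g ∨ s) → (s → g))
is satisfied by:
  {s: True, g: True}


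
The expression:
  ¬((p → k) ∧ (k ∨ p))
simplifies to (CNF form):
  ¬k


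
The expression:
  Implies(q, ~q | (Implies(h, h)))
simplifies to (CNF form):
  True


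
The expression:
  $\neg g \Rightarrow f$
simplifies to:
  $f \vee g$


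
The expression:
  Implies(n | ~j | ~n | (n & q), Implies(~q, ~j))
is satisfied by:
  {q: True, j: False}
  {j: False, q: False}
  {j: True, q: True}


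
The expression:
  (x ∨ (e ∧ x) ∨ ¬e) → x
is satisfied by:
  {x: True, e: True}
  {x: True, e: False}
  {e: True, x: False}


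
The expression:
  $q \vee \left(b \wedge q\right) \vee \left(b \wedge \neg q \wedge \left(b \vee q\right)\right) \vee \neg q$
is always true.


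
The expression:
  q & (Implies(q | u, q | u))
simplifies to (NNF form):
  q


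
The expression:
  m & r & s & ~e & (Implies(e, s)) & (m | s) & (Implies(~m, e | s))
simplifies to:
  m & r & s & ~e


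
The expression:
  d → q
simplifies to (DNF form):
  q ∨ ¬d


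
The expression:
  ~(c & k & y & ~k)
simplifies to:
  True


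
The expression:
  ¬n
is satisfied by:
  {n: False}


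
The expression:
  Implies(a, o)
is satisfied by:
  {o: True, a: False}
  {a: False, o: False}
  {a: True, o: True}


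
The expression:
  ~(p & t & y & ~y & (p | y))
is always true.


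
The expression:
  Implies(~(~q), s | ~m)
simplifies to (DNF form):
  s | ~m | ~q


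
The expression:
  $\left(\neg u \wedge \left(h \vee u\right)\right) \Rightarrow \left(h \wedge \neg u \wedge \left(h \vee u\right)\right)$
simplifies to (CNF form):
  $\text{True}$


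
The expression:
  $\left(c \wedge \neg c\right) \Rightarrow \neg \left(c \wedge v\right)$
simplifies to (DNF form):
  $\text{True}$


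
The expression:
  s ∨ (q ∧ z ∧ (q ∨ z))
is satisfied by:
  {z: True, s: True, q: True}
  {z: True, s: True, q: False}
  {s: True, q: True, z: False}
  {s: True, q: False, z: False}
  {z: True, q: True, s: False}


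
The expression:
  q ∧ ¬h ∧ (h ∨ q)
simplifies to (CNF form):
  q ∧ ¬h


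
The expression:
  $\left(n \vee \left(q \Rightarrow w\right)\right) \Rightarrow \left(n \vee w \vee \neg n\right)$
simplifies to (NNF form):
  $\text{True}$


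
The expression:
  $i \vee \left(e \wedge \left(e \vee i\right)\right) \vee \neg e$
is always true.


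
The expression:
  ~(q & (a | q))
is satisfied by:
  {q: False}


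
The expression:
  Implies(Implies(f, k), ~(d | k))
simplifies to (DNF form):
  (f & ~k) | (~d & ~k)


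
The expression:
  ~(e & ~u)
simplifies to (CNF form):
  u | ~e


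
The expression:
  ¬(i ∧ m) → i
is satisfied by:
  {i: True}


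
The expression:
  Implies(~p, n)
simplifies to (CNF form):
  n | p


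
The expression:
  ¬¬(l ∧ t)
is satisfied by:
  {t: True, l: True}


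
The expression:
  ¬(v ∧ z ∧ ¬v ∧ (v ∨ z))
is always true.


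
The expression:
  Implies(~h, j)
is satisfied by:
  {h: True, j: True}
  {h: True, j: False}
  {j: True, h: False}


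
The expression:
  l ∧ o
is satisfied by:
  {o: True, l: True}


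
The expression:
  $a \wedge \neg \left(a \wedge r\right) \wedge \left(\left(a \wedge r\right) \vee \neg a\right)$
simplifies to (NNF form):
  $\text{False}$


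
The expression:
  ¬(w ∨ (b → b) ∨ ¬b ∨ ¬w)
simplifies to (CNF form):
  False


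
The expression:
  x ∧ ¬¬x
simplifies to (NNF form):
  x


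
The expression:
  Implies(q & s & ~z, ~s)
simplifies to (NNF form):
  z | ~q | ~s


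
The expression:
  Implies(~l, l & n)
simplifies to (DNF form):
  l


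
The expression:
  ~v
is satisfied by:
  {v: False}


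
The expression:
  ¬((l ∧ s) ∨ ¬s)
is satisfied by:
  {s: True, l: False}


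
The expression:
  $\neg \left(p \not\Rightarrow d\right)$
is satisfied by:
  {d: True, p: False}
  {p: False, d: False}
  {p: True, d: True}


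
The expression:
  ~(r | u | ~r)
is never true.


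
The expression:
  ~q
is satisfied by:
  {q: False}


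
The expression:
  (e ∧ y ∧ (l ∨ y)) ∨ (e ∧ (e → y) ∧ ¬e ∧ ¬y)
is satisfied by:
  {e: True, y: True}


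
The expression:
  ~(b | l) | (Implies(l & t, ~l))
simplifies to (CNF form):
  ~l | ~t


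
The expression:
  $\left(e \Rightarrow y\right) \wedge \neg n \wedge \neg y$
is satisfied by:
  {n: False, e: False, y: False}


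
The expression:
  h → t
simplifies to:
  t ∨ ¬h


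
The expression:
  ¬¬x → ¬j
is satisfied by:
  {x: False, j: False}
  {j: True, x: False}
  {x: True, j: False}


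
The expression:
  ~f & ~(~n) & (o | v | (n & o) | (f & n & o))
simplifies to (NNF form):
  n & ~f & (o | v)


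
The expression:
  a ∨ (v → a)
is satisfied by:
  {a: True, v: False}
  {v: False, a: False}
  {v: True, a: True}


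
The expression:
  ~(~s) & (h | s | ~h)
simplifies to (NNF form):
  s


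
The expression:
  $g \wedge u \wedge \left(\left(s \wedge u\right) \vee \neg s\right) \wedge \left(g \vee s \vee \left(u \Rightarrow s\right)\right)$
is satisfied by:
  {u: True, g: True}


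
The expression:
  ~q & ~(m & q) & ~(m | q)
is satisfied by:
  {q: False, m: False}


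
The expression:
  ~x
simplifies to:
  ~x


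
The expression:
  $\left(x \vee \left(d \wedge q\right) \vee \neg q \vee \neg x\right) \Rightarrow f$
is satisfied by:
  {f: True}


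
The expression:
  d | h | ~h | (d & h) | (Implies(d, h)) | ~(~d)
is always true.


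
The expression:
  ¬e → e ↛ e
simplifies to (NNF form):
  e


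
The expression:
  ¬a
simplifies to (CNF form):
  ¬a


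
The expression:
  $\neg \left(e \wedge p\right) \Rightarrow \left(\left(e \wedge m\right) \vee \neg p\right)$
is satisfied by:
  {e: True, p: False}
  {p: False, e: False}
  {p: True, e: True}


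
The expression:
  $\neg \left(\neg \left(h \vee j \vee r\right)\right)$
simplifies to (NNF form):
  $h \vee j \vee r$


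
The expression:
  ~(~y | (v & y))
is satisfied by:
  {y: True, v: False}


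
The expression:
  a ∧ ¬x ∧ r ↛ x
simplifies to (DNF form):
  a ∧ r ∧ ¬x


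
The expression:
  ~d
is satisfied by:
  {d: False}


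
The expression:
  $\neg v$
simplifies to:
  $\neg v$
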